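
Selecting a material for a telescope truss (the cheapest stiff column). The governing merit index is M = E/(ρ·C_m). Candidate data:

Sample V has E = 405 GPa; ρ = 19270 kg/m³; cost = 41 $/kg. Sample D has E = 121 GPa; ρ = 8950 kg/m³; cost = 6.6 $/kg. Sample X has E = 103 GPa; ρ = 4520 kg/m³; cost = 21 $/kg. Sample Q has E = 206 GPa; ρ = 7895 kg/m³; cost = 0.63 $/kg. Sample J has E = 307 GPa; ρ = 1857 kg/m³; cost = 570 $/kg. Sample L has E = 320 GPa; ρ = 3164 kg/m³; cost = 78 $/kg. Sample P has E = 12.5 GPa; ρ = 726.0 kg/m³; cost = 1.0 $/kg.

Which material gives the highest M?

sample Q

Computing M directly (units already consistent):
  sample Q: M = 41.4 MN·m per $
  sample P: M = 17.2 MN·m per $
  sample D: M = 2.05 MN·m per $
  sample L: M = 1.30 MN·m per $
  sample X: M = 1.09 MN·m per $
  sample V: M = 0.513 MN·m per $
  sample J: M = 0.290 MN·m per $
The maximum is for sample Q.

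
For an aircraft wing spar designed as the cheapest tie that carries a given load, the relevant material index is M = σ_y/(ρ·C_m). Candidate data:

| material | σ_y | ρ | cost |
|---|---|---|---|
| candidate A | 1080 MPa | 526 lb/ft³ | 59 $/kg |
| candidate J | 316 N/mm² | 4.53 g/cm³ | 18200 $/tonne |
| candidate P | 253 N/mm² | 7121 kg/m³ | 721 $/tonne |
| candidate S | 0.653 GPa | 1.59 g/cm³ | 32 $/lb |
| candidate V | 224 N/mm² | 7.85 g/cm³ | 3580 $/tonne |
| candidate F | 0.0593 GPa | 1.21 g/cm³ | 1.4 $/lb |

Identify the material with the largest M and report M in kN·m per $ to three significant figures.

candidate P, M = 49.3 kN·m per $

Normalizing units and computing the index:
  candidate A: σ_y = 1080 MPa, ρ = 8426 kg/m³, cost = 59.00 $/kg
  candidate J: σ_y = 316.0 MPa, ρ = 4530 kg/m³, cost = 18.20 $/kg
  candidate P: σ_y = 253.0 MPa, ρ = 7121 kg/m³, cost = 0.7210 $/kg
  candidate S: σ_y = 653.0 MPa, ρ = 1590 kg/m³, cost = 70.55 $/kg
  candidate V: σ_y = 224.0 MPa, ρ = 7850 kg/m³, cost = 3.580 $/kg
  candidate F: σ_y = 59.30 MPa, ρ = 1210 kg/m³, cost = 3.086 $/kg
  candidate P: M = 49.3 kN·m per $
  candidate F: M = 15.9 kN·m per $
  candidate V: M = 7.97 kN·m per $
  candidate S: M = 5.82 kN·m per $
  candidate J: M = 3.83 kN·m per $
  candidate A: M = 2.17 kN·m per $
Candidate P has the largest M.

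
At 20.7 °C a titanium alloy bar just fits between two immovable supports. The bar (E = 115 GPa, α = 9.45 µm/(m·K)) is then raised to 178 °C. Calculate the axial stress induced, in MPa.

171 MPa

ΔT = 157.3 K. Constrained thermal stress σ = E·α·ΔT = 115.0×10³ MPa × 9.45×10⁻⁶ × 157.3 = 171 MPa (compressive).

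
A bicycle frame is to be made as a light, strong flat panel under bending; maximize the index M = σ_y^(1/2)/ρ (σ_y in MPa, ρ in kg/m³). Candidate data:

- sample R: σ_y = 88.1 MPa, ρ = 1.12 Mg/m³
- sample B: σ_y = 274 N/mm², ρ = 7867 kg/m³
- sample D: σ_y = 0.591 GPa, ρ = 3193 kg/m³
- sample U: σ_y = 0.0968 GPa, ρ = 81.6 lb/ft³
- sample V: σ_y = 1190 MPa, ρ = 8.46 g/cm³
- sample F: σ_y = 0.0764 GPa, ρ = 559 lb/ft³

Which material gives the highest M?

sample R

Normalizing units and computing the index:
  sample R: σ_y = 88.10 MPa, ρ = 1120 kg/m³
  sample B: σ_y = 274.0 MPa, ρ = 7867 kg/m³
  sample D: σ_y = 591.0 MPa, ρ = 3193 kg/m³
  sample U: σ_y = 96.80 MPa, ρ = 1307 kg/m³
  sample V: σ_y = 1190 MPa, ρ = 8460 kg/m³
  sample F: σ_y = 76.40 MPa, ρ = 8954 kg/m³
  sample R: M = 8.38×10⁻³
  sample D: M = 7.61×10⁻³
  sample U: M = 7.53×10⁻³
  sample V: M = 4.08×10⁻³
  sample B: M = 2.10×10⁻³
  sample F: M = 0.976×10⁻³
The maximum is for sample R.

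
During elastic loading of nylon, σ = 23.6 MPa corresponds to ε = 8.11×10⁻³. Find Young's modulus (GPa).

2.91 GPa

E = σ/ε = 23.6 MPa / 8.11×10⁻³ = 2910 MPa = 2.91 GPa.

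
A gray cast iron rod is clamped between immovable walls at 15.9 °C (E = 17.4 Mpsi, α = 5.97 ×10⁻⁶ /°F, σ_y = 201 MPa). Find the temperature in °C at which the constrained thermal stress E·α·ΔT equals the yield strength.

172 °C

E = 17.4 Mpsi = 120.0 GPa.
α = 5.97×10⁻⁶/°F × 9/5 = 10.7×10⁻⁶/K.
E·α·ΔT = 201.0 MPa ⇒ ΔT = 201.0 / (120.0×10³ × 10.7×10⁻⁶) = 155.9 K.
T = 15.9 + 155.9 = 171.8 °C.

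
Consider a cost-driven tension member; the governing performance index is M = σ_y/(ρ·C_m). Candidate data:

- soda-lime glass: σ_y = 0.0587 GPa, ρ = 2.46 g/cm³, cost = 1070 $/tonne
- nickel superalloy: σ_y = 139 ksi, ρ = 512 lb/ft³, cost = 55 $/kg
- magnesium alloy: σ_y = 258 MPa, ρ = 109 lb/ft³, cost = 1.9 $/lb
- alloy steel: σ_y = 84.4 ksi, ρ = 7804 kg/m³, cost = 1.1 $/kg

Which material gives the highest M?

After converting to SI:
  soda-lime glass: σ_y = 58.70 MPa, ρ = 2460 kg/m³, cost = 1.070 $/kg
  nickel superalloy: σ_y = 958.4 MPa, ρ = 8201 kg/m³, cost = 55.00 $/kg
  magnesium alloy: σ_y = 258.0 MPa, ρ = 1746 kg/m³, cost = 4.189 $/kg
  alloy steel: σ_y = 581.9 MPa, ρ = 7804 kg/m³, cost = 1.100 $/kg
  alloy steel: M = 67.8 kN·m per $
  magnesium alloy: M = 35.3 kN·m per $
  soda-lime glass: M = 22.3 kN·m per $
  nickel superalloy: M = 2.12 kN·m per $
Highest index: alloy steel.

alloy steel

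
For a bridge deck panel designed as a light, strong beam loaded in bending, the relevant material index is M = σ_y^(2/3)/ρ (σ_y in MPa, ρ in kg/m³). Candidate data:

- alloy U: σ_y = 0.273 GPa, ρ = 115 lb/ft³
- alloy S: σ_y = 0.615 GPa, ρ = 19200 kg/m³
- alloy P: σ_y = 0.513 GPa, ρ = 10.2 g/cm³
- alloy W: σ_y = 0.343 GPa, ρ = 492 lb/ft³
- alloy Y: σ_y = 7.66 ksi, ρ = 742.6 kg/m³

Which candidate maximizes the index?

After converting to SI:
  alloy U: σ_y = 273.0 MPa, ρ = 1842 kg/m³
  alloy S: σ_y = 615.0 MPa, ρ = 19200 kg/m³
  alloy P: σ_y = 513.0 MPa, ρ = 10200 kg/m³
  alloy W: σ_y = 343.0 MPa, ρ = 7881 kg/m³
  alloy Y: σ_y = 52.81 MPa, ρ = 742.6 kg/m³
  alloy U: M = 22.8×10⁻³
  alloy Y: M = 19.0×10⁻³
  alloy P: M = 6.28×10⁻³
  alloy W: M = 6.22×10⁻³
  alloy S: M = 3.77×10⁻³
Alloy U ranks first.

alloy U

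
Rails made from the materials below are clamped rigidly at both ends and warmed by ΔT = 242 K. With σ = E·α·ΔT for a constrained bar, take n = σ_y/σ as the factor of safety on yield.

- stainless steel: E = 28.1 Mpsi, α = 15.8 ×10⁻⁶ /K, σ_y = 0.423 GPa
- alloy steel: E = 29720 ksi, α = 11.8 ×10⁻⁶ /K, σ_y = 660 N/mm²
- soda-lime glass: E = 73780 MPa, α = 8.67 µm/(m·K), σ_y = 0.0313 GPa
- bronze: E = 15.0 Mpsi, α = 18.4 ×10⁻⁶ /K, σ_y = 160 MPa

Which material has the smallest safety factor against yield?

With everything in SI (GPa, ×10⁻⁶/K, MPa):
  stainless steel: E = 193.7, α = 15.8, σ_y = 423.0 → σ = 741 MPa, n = 0.571
  alloy steel: E = 204.9, α = 11.8, σ_y = 660.0 → σ = 585 MPa, n = 1.13
  soda-lime glass: E = 73.78, α = 8.67, σ_y = 31.30 → σ = 155 MPa, n = 0.202
  bronze: E = 103.4, α = 18.4, σ_y = 160.0 → σ = 461 MPa, n = 0.347
Soda-lime glass has the lowest safety factor, n = 0.202.

soda-lime glass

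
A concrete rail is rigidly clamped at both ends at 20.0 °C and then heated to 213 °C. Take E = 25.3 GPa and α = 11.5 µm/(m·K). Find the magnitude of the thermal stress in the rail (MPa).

ΔT = 193.0 K. Constrained thermal stress σ = E·α·ΔT = 25.30×10³ MPa × 11.5×10⁻⁶ × 193.0 = 56.2 MPa (compressive).

56.2 MPa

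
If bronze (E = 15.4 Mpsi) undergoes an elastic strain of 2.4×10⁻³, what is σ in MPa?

255 MPa

E = 15.4 Mpsi = 106.2 GPa.
σ = E·ε = 106200 MPa × 2.4×10⁻³ = 255 MPa.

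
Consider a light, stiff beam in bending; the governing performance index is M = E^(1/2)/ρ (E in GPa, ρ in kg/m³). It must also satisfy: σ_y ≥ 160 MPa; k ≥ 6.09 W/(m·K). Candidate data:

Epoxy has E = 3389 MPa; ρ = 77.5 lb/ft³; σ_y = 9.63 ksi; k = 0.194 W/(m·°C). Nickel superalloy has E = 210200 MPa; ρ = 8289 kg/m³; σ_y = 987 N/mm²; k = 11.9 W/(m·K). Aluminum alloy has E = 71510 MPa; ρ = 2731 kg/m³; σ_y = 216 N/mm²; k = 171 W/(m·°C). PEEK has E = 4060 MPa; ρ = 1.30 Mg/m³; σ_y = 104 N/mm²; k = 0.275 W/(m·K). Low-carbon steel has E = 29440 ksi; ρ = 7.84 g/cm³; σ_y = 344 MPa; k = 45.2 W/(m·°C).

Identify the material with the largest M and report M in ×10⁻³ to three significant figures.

aluminum alloy, M = 3.10×10⁻³

Screen on constraints: σ_y ≥ 160 MPa; k ≥ 6.09 W/(m·K). Survivors: nickel superalloy, aluminum alloy, low-carbon steel.
Putting every candidate on a common basis:
  nickel superalloy: E = 210.2 GPa, ρ = 8289 kg/m³
  aluminum alloy: E = 71.51 GPa, ρ = 2731 kg/m³
  low-carbon steel: E = 203.0 GPa, ρ = 7840 kg/m³
  aluminum alloy: M = 3.10×10⁻³
  low-carbon steel: M = 1.82×10⁻³
  nickel superalloy: M = 1.75×10⁻³
Aluminum alloy has the largest M.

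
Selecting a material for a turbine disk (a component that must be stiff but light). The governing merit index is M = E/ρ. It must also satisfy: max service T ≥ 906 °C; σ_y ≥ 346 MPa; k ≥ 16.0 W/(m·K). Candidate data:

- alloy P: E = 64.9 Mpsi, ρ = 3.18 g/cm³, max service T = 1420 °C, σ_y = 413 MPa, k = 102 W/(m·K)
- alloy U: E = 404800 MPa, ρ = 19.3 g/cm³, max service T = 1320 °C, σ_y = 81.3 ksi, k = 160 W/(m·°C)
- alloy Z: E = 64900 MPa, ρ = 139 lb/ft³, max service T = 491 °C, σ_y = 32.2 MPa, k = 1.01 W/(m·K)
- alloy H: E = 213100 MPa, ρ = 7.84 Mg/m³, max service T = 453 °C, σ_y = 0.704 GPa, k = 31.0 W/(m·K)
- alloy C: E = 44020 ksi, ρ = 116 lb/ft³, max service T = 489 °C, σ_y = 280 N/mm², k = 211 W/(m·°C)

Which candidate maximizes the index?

alloy P

Screen on constraints: max service T ≥ 906 °C; σ_y ≥ 346 MPa; k ≥ 16.0 W/(m·K). Survivors: alloy P, alloy U.
Convert each candidate to consistent units, then evaluate M:
  alloy P: E = 447.5 GPa, ρ = 3180 kg/m³
  alloy U: E = 404.8 GPa, ρ = 19300 kg/m³
  alloy P: M = 141 MN·m/kg
  alloy U: M = 21.0 MN·m/kg
Alloy P ranks first.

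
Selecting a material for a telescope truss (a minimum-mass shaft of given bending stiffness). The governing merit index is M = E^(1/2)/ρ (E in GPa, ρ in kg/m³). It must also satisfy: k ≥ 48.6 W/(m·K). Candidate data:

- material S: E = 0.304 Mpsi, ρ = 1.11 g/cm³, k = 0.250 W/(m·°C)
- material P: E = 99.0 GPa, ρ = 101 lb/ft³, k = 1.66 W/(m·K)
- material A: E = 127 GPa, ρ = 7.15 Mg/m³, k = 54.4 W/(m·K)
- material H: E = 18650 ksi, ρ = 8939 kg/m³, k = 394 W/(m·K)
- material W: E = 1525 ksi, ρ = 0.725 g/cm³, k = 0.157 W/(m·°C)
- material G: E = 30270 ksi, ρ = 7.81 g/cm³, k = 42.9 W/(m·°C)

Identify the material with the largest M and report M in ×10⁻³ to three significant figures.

material A, M = 1.58×10⁻³

Screen on constraints: k ≥ 48.6 W/(m·K). Survivors: material A, material H.
Putting every candidate on a common basis:
  material A: E = 127.0 GPa, ρ = 7150 kg/m³
  material H: E = 128.6 GPa, ρ = 8939 kg/m³
  material A: M = 1.58×10⁻³
  material H: M = 1.27×10⁻³
Material A has the largest M.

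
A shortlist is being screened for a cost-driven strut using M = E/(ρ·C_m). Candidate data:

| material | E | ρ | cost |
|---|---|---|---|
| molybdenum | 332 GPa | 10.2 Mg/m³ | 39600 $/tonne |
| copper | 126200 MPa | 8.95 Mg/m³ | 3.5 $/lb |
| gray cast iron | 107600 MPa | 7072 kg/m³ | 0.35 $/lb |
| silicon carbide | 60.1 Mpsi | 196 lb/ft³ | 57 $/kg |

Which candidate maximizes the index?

gray cast iron

Convert each candidate to consistent units, then evaluate M:
  molybdenum: E = 332.0 GPa, ρ = 10200 kg/m³, cost = 39.60 $/kg
  copper: E = 126.2 GPa, ρ = 8950 kg/m³, cost = 7.716 $/kg
  gray cast iron: E = 107.6 GPa, ρ = 7072 kg/m³, cost = 0.7716 $/kg
  silicon carbide: E = 414.4 GPa, ρ = 3140 kg/m³, cost = 57.00 $/kg
  gray cast iron: M = 19.7 MN·m per $
  silicon carbide: M = 2.32 MN·m per $
  copper: M = 1.83 MN·m per $
  molybdenum: M = 0.822 MN·m per $
Gray cast iron ranks first.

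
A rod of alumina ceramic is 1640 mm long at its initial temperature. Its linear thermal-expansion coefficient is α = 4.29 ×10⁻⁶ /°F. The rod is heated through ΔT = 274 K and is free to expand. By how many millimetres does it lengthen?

3.47 mm

Convert α: 4.29×10⁻⁶/°F × (9/5) = 7.72×10⁻⁶/K.
ΔL = α·L₀·ΔT = 7.72×10⁻⁶ × 1640 mm × 274.0 K = 3.47 mm.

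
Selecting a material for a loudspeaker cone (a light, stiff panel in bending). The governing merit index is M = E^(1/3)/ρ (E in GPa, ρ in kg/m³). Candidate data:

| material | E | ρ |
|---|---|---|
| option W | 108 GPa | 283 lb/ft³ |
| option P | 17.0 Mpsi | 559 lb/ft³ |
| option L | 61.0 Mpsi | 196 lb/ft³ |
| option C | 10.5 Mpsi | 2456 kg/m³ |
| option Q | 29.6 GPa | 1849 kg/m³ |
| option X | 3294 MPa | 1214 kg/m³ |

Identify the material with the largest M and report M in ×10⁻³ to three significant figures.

Putting every candidate on a common basis:
  option W: E = 108.0 GPa, ρ = 4533 kg/m³
  option P: E = 117.2 GPa, ρ = 8954 kg/m³
  option L: E = 420.6 GPa, ρ = 3140 kg/m³
  option C: E = 72.39 GPa, ρ = 2456 kg/m³
  option Q: E = 29.60 GPa, ρ = 1849 kg/m³
  option X: E = 3.294 GPa, ρ = 1214 kg/m³
  option L: M = 2.39×10⁻³
  option C: M = 1.70×10⁻³
  option Q: M = 1.67×10⁻³
  option X: M = 1.23×10⁻³
  option W: M = 1.05×10⁻³
  option P: M = 0.547×10⁻³
Option L ranks first.

option L, M = 2.39×10⁻³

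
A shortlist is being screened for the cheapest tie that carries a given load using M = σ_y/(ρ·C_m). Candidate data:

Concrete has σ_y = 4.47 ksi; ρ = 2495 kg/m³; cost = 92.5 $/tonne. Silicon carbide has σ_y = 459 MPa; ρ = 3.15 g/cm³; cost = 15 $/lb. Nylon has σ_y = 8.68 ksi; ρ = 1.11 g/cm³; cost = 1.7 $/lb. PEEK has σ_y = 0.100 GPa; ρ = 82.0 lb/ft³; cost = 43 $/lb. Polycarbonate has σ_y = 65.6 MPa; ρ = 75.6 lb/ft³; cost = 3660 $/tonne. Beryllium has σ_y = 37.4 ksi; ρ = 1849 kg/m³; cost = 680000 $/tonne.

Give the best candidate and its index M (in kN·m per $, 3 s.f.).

concrete, M = 134 kN·m per $

Putting every candidate on a common basis:
  concrete: σ_y = 30.82 MPa, ρ = 2495 kg/m³, cost = 0.09250 $/kg
  silicon carbide: σ_y = 459.0 MPa, ρ = 3150 kg/m³, cost = 33.07 $/kg
  nylon: σ_y = 59.85 MPa, ρ = 1110 kg/m³, cost = 3.748 $/kg
  PEEK: σ_y = 100.0 MPa, ρ = 1314 kg/m³, cost = 94.80 $/kg
  polycarbonate: σ_y = 65.60 MPa, ρ = 1211 kg/m³, cost = 3.660 $/kg
  beryllium: σ_y = 257.9 MPa, ρ = 1849 kg/m³, cost = 680.0 $/kg
  concrete: M = 134 kN·m per $
  polycarbonate: M = 14.8 kN·m per $
  nylon: M = 14.4 kN·m per $
  silicon carbide: M = 4.41 kN·m per $
  PEEK: M = 0.803 kN·m per $
  beryllium: M = 0.205 kN·m per $
The maximum is for concrete.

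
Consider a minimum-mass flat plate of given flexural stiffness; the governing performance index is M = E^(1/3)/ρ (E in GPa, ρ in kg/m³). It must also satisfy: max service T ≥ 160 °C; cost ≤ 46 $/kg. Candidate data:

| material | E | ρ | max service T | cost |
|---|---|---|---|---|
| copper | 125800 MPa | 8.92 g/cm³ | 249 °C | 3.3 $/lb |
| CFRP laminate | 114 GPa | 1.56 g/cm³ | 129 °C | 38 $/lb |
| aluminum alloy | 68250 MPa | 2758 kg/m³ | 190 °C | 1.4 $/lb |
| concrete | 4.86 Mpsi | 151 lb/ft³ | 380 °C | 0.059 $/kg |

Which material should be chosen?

Screen on constraints: max service T ≥ 160 °C; cost ≤ 46 $/kg. Survivors: copper, aluminum alloy, concrete.
After converting to SI:
  copper: E = 125.8 GPa, ρ = 8920 kg/m³
  aluminum alloy: E = 68.25 GPa, ρ = 2758 kg/m³
  concrete: E = 33.51 GPa, ρ = 2419 kg/m³
  aluminum alloy: M = 1.48×10⁻³
  concrete: M = 1.33×10⁻³
  copper: M = 0.562×10⁻³
The maximum is for aluminum alloy.

aluminum alloy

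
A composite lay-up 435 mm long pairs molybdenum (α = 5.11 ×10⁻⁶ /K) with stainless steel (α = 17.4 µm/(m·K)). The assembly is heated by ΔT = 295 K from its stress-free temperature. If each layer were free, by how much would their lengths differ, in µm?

1580 µm

Δα = |5.11 − 17.4|×10⁻⁶/K = 12.3×10⁻⁶/K.
ΔL_mismatch = Δα·L·ΔT = 12.3×10⁻⁶ × 435.0 mm × 295.0 K = 1580 µm.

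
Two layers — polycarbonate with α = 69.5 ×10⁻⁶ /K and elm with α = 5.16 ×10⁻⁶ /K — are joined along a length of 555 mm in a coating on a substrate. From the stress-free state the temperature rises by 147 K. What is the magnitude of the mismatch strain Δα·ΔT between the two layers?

Δα = |69.5 − 5.16|×10⁻⁶/K = 64.3×10⁻⁶/K.
Mismatch strain = Δα·ΔT = 64.3×10⁻⁶ × 147.0 = 9.46×10⁻³.

9.46×10⁻³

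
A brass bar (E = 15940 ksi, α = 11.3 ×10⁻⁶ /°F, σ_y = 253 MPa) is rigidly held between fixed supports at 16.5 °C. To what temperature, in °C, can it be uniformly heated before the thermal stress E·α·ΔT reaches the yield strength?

130 °C

E = 15940 ksi = 109.9 GPa.
α = 11.3×10⁻⁶/°F × 9/5 = 20.3×10⁻⁶/K.
E·α·ΔT = 253.0 MPa ⇒ ΔT = 253.0 / (109.9×10³ × 20.3×10⁻⁶) = 113.2 K.
T = 16.5 + 113.2 = 129.7 °C.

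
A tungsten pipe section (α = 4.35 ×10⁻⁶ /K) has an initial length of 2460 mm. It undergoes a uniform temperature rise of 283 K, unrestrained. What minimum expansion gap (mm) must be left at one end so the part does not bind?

3.03 mm

ΔL = α·L₀·ΔT = 4.35×10⁻⁶ × 2460 mm × 283.0 K = 3.03 mm.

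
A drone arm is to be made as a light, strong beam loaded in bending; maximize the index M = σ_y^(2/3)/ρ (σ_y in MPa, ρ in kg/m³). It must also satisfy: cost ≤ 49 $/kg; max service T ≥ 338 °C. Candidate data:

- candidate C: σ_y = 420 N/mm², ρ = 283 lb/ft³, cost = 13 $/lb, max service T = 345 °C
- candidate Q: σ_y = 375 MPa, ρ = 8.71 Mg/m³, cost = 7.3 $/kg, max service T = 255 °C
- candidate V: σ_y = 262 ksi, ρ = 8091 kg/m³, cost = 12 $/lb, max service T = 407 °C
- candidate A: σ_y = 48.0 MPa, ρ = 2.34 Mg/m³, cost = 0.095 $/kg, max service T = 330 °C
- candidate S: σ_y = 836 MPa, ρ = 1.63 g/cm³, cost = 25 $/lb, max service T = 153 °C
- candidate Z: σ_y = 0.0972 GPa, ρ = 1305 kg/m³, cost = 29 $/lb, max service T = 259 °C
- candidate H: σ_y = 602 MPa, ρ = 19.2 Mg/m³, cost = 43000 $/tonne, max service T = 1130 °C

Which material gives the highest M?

candidate V

Screen on constraints: cost ≤ 49 $/kg; max service T ≥ 338 °C. Survivors: candidate C, candidate V, candidate H.
After converting to SI:
  candidate C: σ_y = 420.0 MPa, ρ = 4533 kg/m³
  candidate V: σ_y = 1806 MPa, ρ = 8091 kg/m³
  candidate H: σ_y = 602.0 MPa, ρ = 19200 kg/m³
  candidate V: M = 18.3×10⁻³
  candidate C: M = 12.4×10⁻³
  candidate H: M = 3.71×10⁻³
Candidate V has the largest M.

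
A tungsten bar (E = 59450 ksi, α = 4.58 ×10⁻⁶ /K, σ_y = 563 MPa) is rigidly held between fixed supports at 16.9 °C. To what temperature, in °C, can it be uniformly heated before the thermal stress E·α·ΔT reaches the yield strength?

E = 59450 ksi = 409.9 GPa.
E·α·ΔT = 563.0 MPa ⇒ ΔT = 563.0 / (409.9×10³ × 4.58×10⁻⁶) = 299.9 K.
T = 16.9 + 299.9 = 316.8 °C.

317 °C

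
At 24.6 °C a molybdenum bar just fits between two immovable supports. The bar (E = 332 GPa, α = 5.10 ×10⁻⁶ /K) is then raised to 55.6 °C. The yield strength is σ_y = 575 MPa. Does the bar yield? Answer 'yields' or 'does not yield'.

ΔT = 31.00 K. Constrained thermal stress σ = E·α·ΔT = 332.0×10³ MPa × 5.10×10⁻⁶ × 31.00 = 52.5 MPa (compressive).
Compare to σ_y = 575 MPa: σ < σ_y, so it does not yield.

does not yield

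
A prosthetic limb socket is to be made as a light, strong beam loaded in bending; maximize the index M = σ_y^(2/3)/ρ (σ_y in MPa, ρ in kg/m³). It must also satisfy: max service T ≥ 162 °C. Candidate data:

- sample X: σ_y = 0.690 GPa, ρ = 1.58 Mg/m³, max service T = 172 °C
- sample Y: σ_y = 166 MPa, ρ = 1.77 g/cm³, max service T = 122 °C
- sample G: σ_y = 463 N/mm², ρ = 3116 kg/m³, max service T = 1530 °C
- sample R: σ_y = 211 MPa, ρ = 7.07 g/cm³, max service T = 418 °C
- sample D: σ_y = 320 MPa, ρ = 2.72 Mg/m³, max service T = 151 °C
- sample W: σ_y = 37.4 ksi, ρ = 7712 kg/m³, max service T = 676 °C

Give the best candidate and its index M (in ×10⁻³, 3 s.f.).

sample X, M = 49.4×10⁻³

Screen on constraints: max service T ≥ 162 °C. Survivors: sample X, sample G, sample R, sample W.
Normalizing units and computing the index:
  sample X: σ_y = 690.0 MPa, ρ = 1580 kg/m³
  sample G: σ_y = 463.0 MPa, ρ = 3116 kg/m³
  sample R: σ_y = 211.0 MPa, ρ = 7070 kg/m³
  sample W: σ_y = 257.9 MPa, ρ = 7712 kg/m³
  sample X: M = 49.4×10⁻³
  sample G: M = 19.2×10⁻³
  sample W: M = 5.25×10⁻³
  sample R: M = 5.01×10⁻³
Highest index: sample X.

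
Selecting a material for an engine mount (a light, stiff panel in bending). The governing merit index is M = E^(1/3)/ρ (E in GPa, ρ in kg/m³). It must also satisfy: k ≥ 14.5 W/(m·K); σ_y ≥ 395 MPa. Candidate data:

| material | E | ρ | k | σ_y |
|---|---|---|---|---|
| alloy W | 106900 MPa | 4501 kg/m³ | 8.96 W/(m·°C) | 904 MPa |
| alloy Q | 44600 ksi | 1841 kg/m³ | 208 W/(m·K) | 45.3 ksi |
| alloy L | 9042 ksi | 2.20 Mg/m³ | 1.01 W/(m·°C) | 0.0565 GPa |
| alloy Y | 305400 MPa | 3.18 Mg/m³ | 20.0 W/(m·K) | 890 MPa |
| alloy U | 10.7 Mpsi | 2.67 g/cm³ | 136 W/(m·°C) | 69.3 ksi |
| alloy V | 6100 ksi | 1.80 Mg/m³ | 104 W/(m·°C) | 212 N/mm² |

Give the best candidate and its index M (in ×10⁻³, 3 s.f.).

Screen on constraints: k ≥ 14.5 W/(m·K); σ_y ≥ 395 MPa. Survivors: alloy Y, alloy U.
Normalizing units and computing the index:
  alloy Y: E = 305.4 GPa, ρ = 3180 kg/m³
  alloy U: E = 73.77 GPa, ρ = 2670 kg/m³
  alloy Y: M = 2.12×10⁻³
  alloy U: M = 1.57×10⁻³
Highest index: alloy Y.

alloy Y, M = 2.12×10⁻³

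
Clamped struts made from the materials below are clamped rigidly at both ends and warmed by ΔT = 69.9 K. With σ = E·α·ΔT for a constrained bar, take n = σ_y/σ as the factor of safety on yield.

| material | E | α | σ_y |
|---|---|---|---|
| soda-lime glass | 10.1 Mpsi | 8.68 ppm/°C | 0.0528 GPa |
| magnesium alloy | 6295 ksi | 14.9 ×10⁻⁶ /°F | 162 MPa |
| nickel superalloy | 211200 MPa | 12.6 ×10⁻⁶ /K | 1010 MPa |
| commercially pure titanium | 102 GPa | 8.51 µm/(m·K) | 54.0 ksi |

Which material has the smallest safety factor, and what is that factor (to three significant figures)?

Converting E to GPa, α to ×10⁻⁶/K, σ_y to MPa, then σ and n for each:
  soda-lime glass: E = 69.64, α = 8.68, σ_y = 52.80 → σ = 42.3 MPa, n = 1.25
  magnesium alloy: E = 43.40, α = 26.8, σ_y = 162.0 → σ = 81.4 MPa, n = 1.99
  nickel superalloy: E = 211.2, α = 12.6, σ_y = 1010 → σ = 186 MPa, n = 5.43
  commercially pure titanium: E = 102.0, α = 8.51, σ_y = 372.3 → σ = 60.7 MPa, n = 6.14
Smallest n: soda-lime glass with n = 1.25.

soda-lime glass, n = 1.25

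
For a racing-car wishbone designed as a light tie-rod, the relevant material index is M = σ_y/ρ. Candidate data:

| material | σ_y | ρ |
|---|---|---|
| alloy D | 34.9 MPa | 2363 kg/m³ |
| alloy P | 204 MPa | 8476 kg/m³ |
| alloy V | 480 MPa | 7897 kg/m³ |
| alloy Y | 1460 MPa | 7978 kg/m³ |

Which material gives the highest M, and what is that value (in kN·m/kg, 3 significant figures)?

alloy Y, M = 183 kN·m/kg

Per-candidate index values:
  alloy Y: M = 183 kN·m/kg
  alloy V: M = 60.8 kN·m/kg
  alloy P: M = 24.1 kN·m/kg
  alloy D: M = 14.8 kN·m/kg
Highest index: alloy Y.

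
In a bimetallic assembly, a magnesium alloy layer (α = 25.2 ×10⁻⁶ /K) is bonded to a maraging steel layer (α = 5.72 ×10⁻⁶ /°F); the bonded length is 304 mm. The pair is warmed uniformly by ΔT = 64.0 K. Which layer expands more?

maraging steel: α = 5.72×10⁻⁶/°F × 9/5 = 10.3×10⁻⁶/K.
α(magnesium alloy) = 25.2×10⁻⁶/K vs α(maraging steel) = 10.3×10⁻⁶/K.
Higher α expands more for the same ΔT: magnesium alloy.

magnesium alloy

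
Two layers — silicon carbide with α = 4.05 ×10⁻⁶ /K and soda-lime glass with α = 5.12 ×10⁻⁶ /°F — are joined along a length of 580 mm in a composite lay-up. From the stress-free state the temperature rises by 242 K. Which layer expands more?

soda-lime glass: α = 5.12×10⁻⁶/°F × 9/5 = 9.22×10⁻⁶/K.
α(silicon carbide) = 4.05×10⁻⁶/K vs α(soda-lime glass) = 9.22×10⁻⁶/K.
Higher α expands more for the same ΔT: soda-lime glass.

soda-lime glass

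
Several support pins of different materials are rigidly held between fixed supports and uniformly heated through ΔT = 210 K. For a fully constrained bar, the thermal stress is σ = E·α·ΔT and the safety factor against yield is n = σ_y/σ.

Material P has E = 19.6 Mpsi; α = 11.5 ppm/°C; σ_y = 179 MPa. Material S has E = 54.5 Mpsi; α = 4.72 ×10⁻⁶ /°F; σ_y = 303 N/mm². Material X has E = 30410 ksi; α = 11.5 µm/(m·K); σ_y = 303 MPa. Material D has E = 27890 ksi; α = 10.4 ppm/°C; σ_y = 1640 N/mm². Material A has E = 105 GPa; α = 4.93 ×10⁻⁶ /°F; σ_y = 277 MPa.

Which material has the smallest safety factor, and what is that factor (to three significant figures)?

material S, n = 0.452

In consistent units (E in GPa, α in ×10⁻⁶/K, σ_y in MPa):
  material P: E = 135.1, α = 11.5, σ_y = 179.0 → σ = 326 MPa, n = 0.548
  material S: E = 375.8, α = 8.50, σ_y = 303.0 → σ = 670 MPa, n = 0.452
  material X: E = 209.7, α = 11.5, σ_y = 303.0 → σ = 506 MPa, n = 0.598
  material D: E = 192.3, α = 10.4, σ_y = 1640 → σ = 420 MPa, n = 3.91
  material A: E = 105.0, α = 8.87, σ_y = 277.0 → σ = 196 MPa, n = 1.42
Smallest n: material S with n = 0.452.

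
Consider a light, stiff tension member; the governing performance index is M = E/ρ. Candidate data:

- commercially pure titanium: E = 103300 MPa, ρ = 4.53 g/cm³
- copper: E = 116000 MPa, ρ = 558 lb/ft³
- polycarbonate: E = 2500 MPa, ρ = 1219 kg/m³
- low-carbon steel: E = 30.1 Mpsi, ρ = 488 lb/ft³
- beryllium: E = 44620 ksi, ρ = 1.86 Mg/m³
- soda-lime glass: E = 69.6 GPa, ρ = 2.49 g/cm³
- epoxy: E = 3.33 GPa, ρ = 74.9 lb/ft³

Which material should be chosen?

Putting every candidate on a common basis:
  commercially pure titanium: E = 103.3 GPa, ρ = 4530 kg/m³
  copper: E = 116.0 GPa, ρ = 8938 kg/m³
  polycarbonate: E = 2.500 GPa, ρ = 1219 kg/m³
  low-carbon steel: E = 207.5 GPa, ρ = 7817 kg/m³
  beryllium: E = 307.6 GPa, ρ = 1860 kg/m³
  soda-lime glass: E = 69.60 GPa, ρ = 2490 kg/m³
  epoxy: E = 3.330 GPa, ρ = 1200 kg/m³
  beryllium: M = 165 MN·m/kg
  soda-lime glass: M = 28.0 MN·m/kg
  low-carbon steel: M = 26.5 MN·m/kg
  commercially pure titanium: M = 22.8 MN·m/kg
  copper: M = 13.0 MN·m/kg
  epoxy: M = 2.78 MN·m/kg
  polycarbonate: M = 2.05 MN·m/kg
The maximum is for beryllium.

beryllium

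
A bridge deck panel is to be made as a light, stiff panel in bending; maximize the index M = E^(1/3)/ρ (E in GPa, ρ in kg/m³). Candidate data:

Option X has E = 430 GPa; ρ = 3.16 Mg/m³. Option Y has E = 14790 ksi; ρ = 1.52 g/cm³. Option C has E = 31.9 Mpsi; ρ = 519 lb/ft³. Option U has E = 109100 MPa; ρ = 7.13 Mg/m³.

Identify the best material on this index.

In SI units:
  option X: E = 430.0 GPa, ρ = 3160 kg/m³
  option Y: E = 102.0 GPa, ρ = 1520 kg/m³
  option C: E = 219.9 GPa, ρ = 8314 kg/m³
  option U: E = 109.1 GPa, ρ = 7130 kg/m³
  option Y: M = 3.07×10⁻³
  option X: M = 2.39×10⁻³
  option C: M = 0.726×10⁻³
  option U: M = 0.670×10⁻³
Option Y has the largest M.

option Y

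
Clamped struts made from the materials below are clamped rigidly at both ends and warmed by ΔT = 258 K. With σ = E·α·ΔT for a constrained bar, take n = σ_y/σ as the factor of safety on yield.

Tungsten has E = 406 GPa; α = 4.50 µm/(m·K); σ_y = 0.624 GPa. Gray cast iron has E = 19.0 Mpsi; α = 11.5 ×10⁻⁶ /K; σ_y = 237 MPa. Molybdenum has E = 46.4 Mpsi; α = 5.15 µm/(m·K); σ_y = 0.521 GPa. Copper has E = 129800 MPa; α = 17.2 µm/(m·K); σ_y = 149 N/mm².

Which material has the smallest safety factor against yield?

copper

Per material, after unit conversion:
  tungsten: E = 406.0, α = 4.50, σ_y = 624.0 → σ = 471 MPa, n = 1.32
  gray cast iron: E = 131.0, α = 11.5, σ_y = 237.0 → σ = 389 MPa, n = 0.610
  molybdenum: E = 319.9, α = 5.15, σ_y = 521.0 → σ = 425 MPa, n = 1.23
  copper: E = 129.8, α = 17.2, σ_y = 149.0 → σ = 576 MPa, n = 0.259
Copper has the lowest safety factor, n = 0.259.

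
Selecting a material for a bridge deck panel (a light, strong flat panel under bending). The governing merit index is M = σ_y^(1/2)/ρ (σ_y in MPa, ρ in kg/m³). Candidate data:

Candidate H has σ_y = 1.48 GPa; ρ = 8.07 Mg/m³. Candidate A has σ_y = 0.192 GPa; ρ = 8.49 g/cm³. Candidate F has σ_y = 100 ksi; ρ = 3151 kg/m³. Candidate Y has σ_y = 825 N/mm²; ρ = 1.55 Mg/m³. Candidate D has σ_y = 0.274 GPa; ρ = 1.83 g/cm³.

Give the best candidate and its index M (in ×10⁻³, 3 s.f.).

candidate Y, M = 18.5×10⁻³

Normalizing units and computing the index:
  candidate H: σ_y = 1480 MPa, ρ = 8070 kg/m³
  candidate A: σ_y = 192.0 MPa, ρ = 8490 kg/m³
  candidate F: σ_y = 689.5 MPa, ρ = 3151 kg/m³
  candidate Y: σ_y = 825.0 MPa, ρ = 1550 kg/m³
  candidate D: σ_y = 274.0 MPa, ρ = 1830 kg/m³
  candidate Y: M = 18.5×10⁻³
  candidate D: M = 9.05×10⁻³
  candidate F: M = 8.33×10⁻³
  candidate H: M = 4.77×10⁻³
  candidate A: M = 1.63×10⁻³
Candidate Y ranks first.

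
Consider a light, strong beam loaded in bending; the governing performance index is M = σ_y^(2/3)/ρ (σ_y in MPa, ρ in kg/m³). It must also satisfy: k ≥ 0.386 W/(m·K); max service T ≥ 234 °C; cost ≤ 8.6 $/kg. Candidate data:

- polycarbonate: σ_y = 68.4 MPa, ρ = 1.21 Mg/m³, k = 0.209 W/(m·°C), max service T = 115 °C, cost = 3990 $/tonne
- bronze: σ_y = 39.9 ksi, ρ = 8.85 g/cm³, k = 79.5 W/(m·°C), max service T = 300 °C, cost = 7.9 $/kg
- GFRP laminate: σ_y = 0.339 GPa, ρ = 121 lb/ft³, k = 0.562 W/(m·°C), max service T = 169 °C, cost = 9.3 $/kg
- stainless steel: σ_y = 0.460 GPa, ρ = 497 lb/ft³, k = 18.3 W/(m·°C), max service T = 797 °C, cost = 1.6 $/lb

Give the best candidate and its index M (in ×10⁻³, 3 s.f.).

Screen on constraints: k ≥ 0.386 W/(m·K); max service T ≥ 234 °C; cost ≤ 8.6 $/kg. Survivors: bronze, stainless steel.
After converting to SI:
  bronze: σ_y = 275.1 MPa, ρ = 8850 kg/m³
  stainless steel: σ_y = 460.0 MPa, ρ = 7961 kg/m³
  stainless steel: M = 7.49×10⁻³
  bronze: M = 4.78×10⁻³
The maximum is for stainless steel.

stainless steel, M = 7.49×10⁻³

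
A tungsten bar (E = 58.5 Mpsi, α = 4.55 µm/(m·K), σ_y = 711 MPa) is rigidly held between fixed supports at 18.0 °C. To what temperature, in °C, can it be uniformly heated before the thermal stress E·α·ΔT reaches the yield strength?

E = 58.5 Mpsi = 403.3 GPa.
E·α·ΔT = 711.0 MPa ⇒ ΔT = 711.0 / (403.3×10³ × 4.55×10⁻⁶) = 387.4 K.
T = 18.0 + 387.4 = 405.4 °C.

405 °C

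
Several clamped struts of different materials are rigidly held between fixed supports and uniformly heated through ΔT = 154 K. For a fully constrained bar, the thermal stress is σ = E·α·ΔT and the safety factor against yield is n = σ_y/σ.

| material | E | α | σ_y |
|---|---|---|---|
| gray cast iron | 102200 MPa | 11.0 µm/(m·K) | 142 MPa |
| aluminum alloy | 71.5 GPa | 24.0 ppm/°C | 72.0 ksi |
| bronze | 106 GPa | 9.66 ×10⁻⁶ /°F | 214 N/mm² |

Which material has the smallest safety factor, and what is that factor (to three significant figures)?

Converting E to GPa, α to ×10⁻⁶/K, σ_y to MPa, then σ and n for each:
  gray cast iron: E = 102.2, α = 11.0, σ_y = 142.0 → σ = 173 MPa, n = 0.820
  aluminum alloy: E = 71.50, α = 24.0, σ_y = 496.4 → σ = 264 MPa, n = 1.88
  bronze: E = 106.0, α = 17.4, σ_y = 214.0 → σ = 284 MPa, n = 0.754
The minimum is bronze at n = 0.754.

bronze, n = 0.754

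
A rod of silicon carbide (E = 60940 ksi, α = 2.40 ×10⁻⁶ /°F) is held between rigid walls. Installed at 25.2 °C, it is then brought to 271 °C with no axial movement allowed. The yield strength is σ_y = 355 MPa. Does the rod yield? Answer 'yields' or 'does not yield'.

yields

E = 60940 ksi = 420.2 GPa.
α = 2.40×10⁻⁶/°F × 9/5 = 4.32×10⁻⁶/K.
ΔT = 245.8 K. Constrained thermal stress σ = E·α·ΔT = 420.2×10³ MPa × 4.32×10⁻⁶ × 245.8 = 446 MPa (compressive).
Compare to σ_y = 355 MPa: σ ≥ σ_y, so it yields.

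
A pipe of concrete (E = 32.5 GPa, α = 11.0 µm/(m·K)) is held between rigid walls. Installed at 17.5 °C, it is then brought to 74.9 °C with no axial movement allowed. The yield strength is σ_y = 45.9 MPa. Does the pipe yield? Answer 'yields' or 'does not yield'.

ΔT = 57.40 K. Constrained thermal stress σ = E·α·ΔT = 32.50×10³ MPa × 11.0×10⁻⁶ × 57.40 = 20.5 MPa (compressive).
Compare to σ_y = 45.9 MPa: σ < σ_y, so it does not yield.

does not yield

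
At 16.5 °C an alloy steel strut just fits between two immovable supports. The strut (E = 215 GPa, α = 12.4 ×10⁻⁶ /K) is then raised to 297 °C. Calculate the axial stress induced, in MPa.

748 MPa

ΔT = 280.5 K. Constrained thermal stress σ = E·α·ΔT = 215.0×10³ MPa × 12.4×10⁻⁶ × 280.5 = 748 MPa (compressive).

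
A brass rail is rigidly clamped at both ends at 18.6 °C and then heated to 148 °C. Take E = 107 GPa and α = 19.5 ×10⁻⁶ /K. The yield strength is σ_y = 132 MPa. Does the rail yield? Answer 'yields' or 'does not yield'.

ΔT = 129.4 K. Constrained thermal stress σ = E·α·ΔT = 107.0×10³ MPa × 19.5×10⁻⁶ × 129.4 = 270 MPa (compressive).
Compare to σ_y = 132 MPa: σ ≥ σ_y, so it yields.

yields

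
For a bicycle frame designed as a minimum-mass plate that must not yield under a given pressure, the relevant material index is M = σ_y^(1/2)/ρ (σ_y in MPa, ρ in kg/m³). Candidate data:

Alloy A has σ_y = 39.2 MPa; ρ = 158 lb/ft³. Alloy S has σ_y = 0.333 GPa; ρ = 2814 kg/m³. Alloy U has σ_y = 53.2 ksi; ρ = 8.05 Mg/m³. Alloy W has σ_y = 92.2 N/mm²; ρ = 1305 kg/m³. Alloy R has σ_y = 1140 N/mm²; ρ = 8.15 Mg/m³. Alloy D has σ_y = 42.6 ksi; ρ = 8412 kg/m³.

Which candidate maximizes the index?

Putting every candidate on a common basis:
  alloy A: σ_y = 39.20 MPa, ρ = 2531 kg/m³
  alloy S: σ_y = 333.0 MPa, ρ = 2814 kg/m³
  alloy U: σ_y = 366.8 MPa, ρ = 8050 kg/m³
  alloy W: σ_y = 92.20 MPa, ρ = 1305 kg/m³
  alloy R: σ_y = 1140 MPa, ρ = 8150 kg/m³
  alloy D: σ_y = 293.7 MPa, ρ = 8412 kg/m³
  alloy W: M = 7.36×10⁻³
  alloy S: M = 6.48×10⁻³
  alloy R: M = 4.14×10⁻³
  alloy A: M = 2.47×10⁻³
  alloy U: M = 2.38×10⁻³
  alloy D: M = 2.04×10⁻³
Alloy W ranks first.

alloy W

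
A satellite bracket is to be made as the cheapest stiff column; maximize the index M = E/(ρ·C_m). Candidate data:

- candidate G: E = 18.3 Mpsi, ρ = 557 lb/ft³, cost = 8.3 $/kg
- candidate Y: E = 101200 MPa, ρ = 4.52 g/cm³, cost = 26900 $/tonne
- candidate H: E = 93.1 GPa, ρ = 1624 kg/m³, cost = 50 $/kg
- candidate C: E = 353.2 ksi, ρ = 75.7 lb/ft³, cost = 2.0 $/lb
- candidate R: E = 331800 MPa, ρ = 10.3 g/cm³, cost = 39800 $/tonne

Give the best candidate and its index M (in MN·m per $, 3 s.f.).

Convert each candidate to consistent units, then evaluate M:
  candidate G: E = 126.2 GPa, ρ = 8922 kg/m³, cost = 8.300 $/kg
  candidate Y: E = 101.2 GPa, ρ = 4520 kg/m³, cost = 26.90 $/kg
  candidate H: E = 93.10 GPa, ρ = 1624 kg/m³, cost = 50.00 $/kg
  candidate C: E = 2.435 GPa, ρ = 1213 kg/m³, cost = 4.409 $/kg
  candidate R: E = 331.8 GPa, ρ = 10300 kg/m³, cost = 39.80 $/kg
  candidate G: M = 1.70 MN·m per $
  candidate H: M = 1.15 MN·m per $
  candidate Y: M = 0.832 MN·m per $
  candidate R: M = 0.809 MN·m per $
  candidate C: M = 0.455 MN·m per $
Candidate G ranks first.

candidate G, M = 1.70 MN·m per $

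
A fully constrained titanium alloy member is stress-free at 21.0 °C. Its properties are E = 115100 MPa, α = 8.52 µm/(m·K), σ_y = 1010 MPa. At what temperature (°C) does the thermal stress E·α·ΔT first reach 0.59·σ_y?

E = 115100 MPa = 115.1 GPa.
E·α·ΔT = 595.9 MPa ⇒ ΔT = 595.9 / (115.1×10³ × 8.52×10⁻⁶) = 607.7 K.
T = 21.0 + 607.7 = 628.7 °C.

629 °C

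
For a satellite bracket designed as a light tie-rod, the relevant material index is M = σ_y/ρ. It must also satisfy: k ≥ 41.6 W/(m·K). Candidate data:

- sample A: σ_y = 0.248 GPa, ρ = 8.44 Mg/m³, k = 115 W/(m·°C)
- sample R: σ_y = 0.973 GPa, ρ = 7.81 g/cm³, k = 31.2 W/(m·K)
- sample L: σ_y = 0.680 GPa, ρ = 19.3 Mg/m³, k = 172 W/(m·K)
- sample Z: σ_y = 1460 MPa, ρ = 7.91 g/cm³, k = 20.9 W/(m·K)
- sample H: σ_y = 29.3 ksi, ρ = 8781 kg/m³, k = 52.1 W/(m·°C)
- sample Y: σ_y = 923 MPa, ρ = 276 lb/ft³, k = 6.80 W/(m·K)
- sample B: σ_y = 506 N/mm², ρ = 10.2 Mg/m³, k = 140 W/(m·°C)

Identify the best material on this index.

Screen on constraints: k ≥ 41.6 W/(m·K). Survivors: sample A, sample L, sample H, sample B.
Convert each candidate to consistent units, then evaluate M:
  sample A: σ_y = 248.0 MPa, ρ = 8440 kg/m³
  sample L: σ_y = 680.0 MPa, ρ = 19300 kg/m³
  sample H: σ_y = 202.0 MPa, ρ = 8781 kg/m³
  sample B: σ_y = 506.0 MPa, ρ = 10200 kg/m³
  sample B: M = 49.6 kN·m/kg
  sample L: M = 35.2 kN·m/kg
  sample A: M = 29.4 kN·m/kg
  sample H: M = 23.0 kN·m/kg
Sample B has the largest M.

sample B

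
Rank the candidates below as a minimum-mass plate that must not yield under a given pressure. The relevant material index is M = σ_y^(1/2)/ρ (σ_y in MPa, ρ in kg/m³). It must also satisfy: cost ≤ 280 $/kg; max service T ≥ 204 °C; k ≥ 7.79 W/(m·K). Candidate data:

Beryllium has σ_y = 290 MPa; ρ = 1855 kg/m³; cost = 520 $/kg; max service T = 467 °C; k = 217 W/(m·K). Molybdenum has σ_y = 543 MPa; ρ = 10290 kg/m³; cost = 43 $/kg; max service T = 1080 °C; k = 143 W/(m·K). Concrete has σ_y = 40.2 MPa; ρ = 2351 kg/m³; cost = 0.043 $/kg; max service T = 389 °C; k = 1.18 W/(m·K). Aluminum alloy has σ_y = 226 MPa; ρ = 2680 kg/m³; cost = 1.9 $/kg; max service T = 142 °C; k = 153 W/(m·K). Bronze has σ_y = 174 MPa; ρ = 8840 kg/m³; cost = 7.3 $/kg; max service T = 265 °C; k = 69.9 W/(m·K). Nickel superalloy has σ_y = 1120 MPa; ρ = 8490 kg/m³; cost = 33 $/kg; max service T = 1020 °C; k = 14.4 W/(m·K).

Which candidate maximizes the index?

Screen on constraints: cost ≤ 280 $/kg; max service T ≥ 204 °C; k ≥ 7.79 W/(m·K). Survivors: molybdenum, bronze, nickel superalloy.
Evaluate M for each candidate:
  nickel superalloy: M = 3.94×10⁻³
  molybdenum: M = 2.26×10⁻³
  bronze: M = 1.49×10⁻³
Nickel superalloy has the largest M.

nickel superalloy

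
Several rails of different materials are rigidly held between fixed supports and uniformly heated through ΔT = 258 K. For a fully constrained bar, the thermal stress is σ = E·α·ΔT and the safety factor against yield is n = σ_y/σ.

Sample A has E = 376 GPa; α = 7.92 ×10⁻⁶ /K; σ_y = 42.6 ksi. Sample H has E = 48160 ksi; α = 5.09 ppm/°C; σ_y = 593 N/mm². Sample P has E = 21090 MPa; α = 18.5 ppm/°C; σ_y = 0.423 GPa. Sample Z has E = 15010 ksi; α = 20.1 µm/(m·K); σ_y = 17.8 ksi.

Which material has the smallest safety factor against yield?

sample Z

In consistent units (E in GPa, α in ×10⁻⁶/K, σ_y in MPa):
  sample A: E = 376.0, α = 7.92, σ_y = 293.7 → σ = 768 MPa, n = 0.382
  sample H: E = 332.1, α = 5.09, σ_y = 593.0 → σ = 436 MPa, n = 1.36
  sample P: E = 21.09, α = 18.5, σ_y = 423.0 → σ = 101 MPa, n = 4.20
  sample Z: E = 103.5, α = 20.1, σ_y = 122.7 → σ = 537 MPa, n = 0.229
Sample Z has the lowest safety factor, n = 0.229.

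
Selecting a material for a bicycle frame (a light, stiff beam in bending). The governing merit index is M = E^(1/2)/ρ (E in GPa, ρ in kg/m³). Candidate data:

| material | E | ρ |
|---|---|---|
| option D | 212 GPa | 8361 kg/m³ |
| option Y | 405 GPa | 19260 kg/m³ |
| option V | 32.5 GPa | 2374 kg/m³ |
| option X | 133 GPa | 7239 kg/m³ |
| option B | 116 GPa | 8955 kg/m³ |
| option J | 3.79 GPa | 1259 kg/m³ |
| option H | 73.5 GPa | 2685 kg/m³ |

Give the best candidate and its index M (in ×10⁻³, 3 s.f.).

option H, M = 3.19×10⁻³

Evaluate M for each candidate:
  option H: M = 3.19×10⁻³
  option V: M = 2.40×10⁻³
  option D: M = 1.74×10⁻³
  option X: M = 1.59×10⁻³
  option J: M = 1.55×10⁻³
  option B: M = 1.20×10⁻³
  option Y: M = 1.04×10⁻³
Option H ranks first.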